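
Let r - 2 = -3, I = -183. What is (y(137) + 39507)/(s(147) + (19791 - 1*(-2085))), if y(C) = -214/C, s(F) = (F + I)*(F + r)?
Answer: 1082449/455388 ≈ 2.3770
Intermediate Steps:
r = -1 (r = 2 - 3 = -1)
s(F) = (-1 + F)*(-183 + F) (s(F) = (F - 183)*(F - 1) = (-183 + F)*(-1 + F) = (-1 + F)*(-183 + F))
(y(137) + 39507)/(s(147) + (19791 - 1*(-2085))) = (-214/137 + 39507)/((183 + 147² - 184*147) + (19791 - 1*(-2085))) = (-214*1/137 + 39507)/((183 + 21609 - 27048) + (19791 + 2085)) = (-214/137 + 39507)/(-5256 + 21876) = (5412245/137)/16620 = (5412245/137)*(1/16620) = 1082449/455388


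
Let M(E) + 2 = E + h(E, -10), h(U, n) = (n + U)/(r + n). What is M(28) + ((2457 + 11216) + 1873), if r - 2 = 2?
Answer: 15569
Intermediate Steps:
r = 4 (r = 2 + 2 = 4)
h(U, n) = (U + n)/(4 + n) (h(U, n) = (n + U)/(4 + n) = (U + n)/(4 + n))
M(E) = -1/3 + 5*E/6 (M(E) = -2 + (E + (E - 10)/(4 - 10)) = -2 + (E + (-10 + E)/(-6)) = -2 + (E - (-10 + E)/6) = -2 + (E + (5/3 - E/6)) = -2 + (5/3 + 5*E/6) = -1/3 + 5*E/6)
M(28) + ((2457 + 11216) + 1873) = (-1/3 + (5/6)*28) + ((2457 + 11216) + 1873) = (-1/3 + 70/3) + (13673 + 1873) = 23 + 15546 = 15569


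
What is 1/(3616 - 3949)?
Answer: -1/333 ≈ -0.0030030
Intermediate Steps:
1/(3616 - 3949) = 1/(-333) = -1/333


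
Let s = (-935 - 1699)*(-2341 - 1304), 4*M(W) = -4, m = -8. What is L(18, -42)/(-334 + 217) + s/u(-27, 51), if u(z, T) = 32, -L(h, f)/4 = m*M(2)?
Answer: 561654917/1872 ≈ 3.0003e+5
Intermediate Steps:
M(W) = -1 (M(W) = (¼)*(-4) = -1)
L(h, f) = -32 (L(h, f) = -(-32)*(-1) = -4*8 = -32)
s = 9600930 (s = -2634*(-3645) = 9600930)
L(18, -42)/(-334 + 217) + s/u(-27, 51) = -32/(-334 + 217) + 9600930/32 = -32/(-117) + 9600930*(1/32) = -32*(-1/117) + 4800465/16 = 32/117 + 4800465/16 = 561654917/1872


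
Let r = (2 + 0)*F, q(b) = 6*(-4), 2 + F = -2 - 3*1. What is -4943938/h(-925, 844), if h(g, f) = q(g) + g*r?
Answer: -2471969/6463 ≈ -382.48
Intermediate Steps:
F = -7 (F = -2 + (-2 - 3*1) = -2 + (-2 - 3) = -2 - 5 = -7)
q(b) = -24
r = -14 (r = (2 + 0)*(-7) = 2*(-7) = -14)
h(g, f) = -24 - 14*g (h(g, f) = -24 + g*(-14) = -24 - 14*g)
-4943938/h(-925, 844) = -4943938/(-24 - 14*(-925)) = -4943938/(-24 + 12950) = -4943938/12926 = -4943938*1/12926 = -2471969/6463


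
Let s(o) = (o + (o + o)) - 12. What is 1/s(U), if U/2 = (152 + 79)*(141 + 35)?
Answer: 1/243924 ≈ 4.0996e-6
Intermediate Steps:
U = 81312 (U = 2*((152 + 79)*(141 + 35)) = 2*(231*176) = 2*40656 = 81312)
s(o) = -12 + 3*o (s(o) = (o + 2*o) - 12 = 3*o - 12 = -12 + 3*o)
1/s(U) = 1/(-12 + 3*81312) = 1/(-12 + 243936) = 1/243924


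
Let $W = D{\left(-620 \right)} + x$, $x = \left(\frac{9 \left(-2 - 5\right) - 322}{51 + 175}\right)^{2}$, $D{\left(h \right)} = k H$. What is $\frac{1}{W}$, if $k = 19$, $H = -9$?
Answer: $- \frac{51076}{8585771} \approx -0.0059489$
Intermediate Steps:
$D{\left(h \right)} = -171$ ($D{\left(h \right)} = 19 \left(-9\right) = -171$)
$x = \frac{148225}{51076}$ ($x = \left(\frac{9 \left(-7\right) - 322}{226}\right)^{2} = \left(\left(-63 - 322\right) \frac{1}{226}\right)^{2} = \left(\left(-385\right) \frac{1}{226}\right)^{2} = \left(- \frac{385}{226}\right)^{2} = \frac{148225}{51076} \approx 2.902$)
$W = - \frac{8585771}{51076}$ ($W = -171 + \frac{148225}{51076} = - \frac{8585771}{51076} \approx -168.1$)
$\frac{1}{W} = \frac{1}{- \frac{8585771}{51076}} = - \frac{51076}{8585771}$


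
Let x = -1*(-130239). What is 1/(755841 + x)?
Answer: 1/886080 ≈ 1.1286e-6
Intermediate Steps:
x = 130239
1/(755841 + x) = 1/(755841 + 130239) = 1/886080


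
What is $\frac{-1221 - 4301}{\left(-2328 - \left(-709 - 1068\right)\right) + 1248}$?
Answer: $- \frac{5522}{697} \approx -7.9225$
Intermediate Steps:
$\frac{-1221 - 4301}{\left(-2328 - \left(-709 - 1068\right)\right) + 1248} = - \frac{5522}{\left(-2328 - \left(-709 - 1068\right)\right) + 1248} = - \frac{5522}{\left(-2328 - -1777\right) + 1248} = - \frac{5522}{\left(-2328 + 1777\right) + 1248} = - \frac{5522}{-551 + 1248} = - \frac{5522}{697}$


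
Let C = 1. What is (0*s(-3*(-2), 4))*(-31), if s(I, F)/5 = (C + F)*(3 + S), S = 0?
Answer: 0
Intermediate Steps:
s(I, F) = 15 + 15*F (s(I, F) = 5*((1 + F)*(3 + 0)) = 5*((1 + F)*3) = 5*(3 + 3*F) = 15 + 15*F)
(0*s(-3*(-2), 4))*(-31) = (0*(15 + 15*4))*(-31) = (0*(15 + 60))*(-31) = (0*75)*(-31) = 0*(-31) = 0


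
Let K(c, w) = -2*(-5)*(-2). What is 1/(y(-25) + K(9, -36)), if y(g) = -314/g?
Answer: -25/186 ≈ -0.13441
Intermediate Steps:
K(c, w) = -20 (K(c, w) = 10*(-2) = -20)
1/(y(-25) + K(9, -36)) = 1/(-314/(-25) - 20) = 1/(-314*(-1/25) - 20) = 1/(314/25 - 20) = 1/(-186/25) = -25/186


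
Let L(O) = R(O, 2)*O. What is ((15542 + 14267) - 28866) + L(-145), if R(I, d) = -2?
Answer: 1233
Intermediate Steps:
L(O) = -2*O
((15542 + 14267) - 28866) + L(-145) = ((15542 + 14267) - 28866) - 2*(-145) = (29809 - 28866) + 290 = 943 + 290 = 1233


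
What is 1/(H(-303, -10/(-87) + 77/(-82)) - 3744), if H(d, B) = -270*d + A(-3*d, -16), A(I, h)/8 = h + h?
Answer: 1/77810 ≈ 1.2852e-5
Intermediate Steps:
A(I, h) = 16*h (A(I, h) = 8*(h + h) = 8*(2*h) = 16*h)
H(d, B) = -256 - 270*d (H(d, B) = -270*d + 16*(-16) = -270*d - 256 = -256 - 270*d)
1/(H(-303, -10/(-87) + 77/(-82)) - 3744) = 1/((-256 - 270*(-303)) - 3744) = 1/((-256 + 81810) - 3744) = 1/(81554 - 3744) = 1/77810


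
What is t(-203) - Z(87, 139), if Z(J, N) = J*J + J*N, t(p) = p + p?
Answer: -20068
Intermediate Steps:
t(p) = 2*p
Z(J, N) = J² + J*N
t(-203) - Z(87, 139) = 2*(-203) - 87*(87 + 139) = -406 - 87*226 = -406 - 1*19662 = -406 - 19662 = -20068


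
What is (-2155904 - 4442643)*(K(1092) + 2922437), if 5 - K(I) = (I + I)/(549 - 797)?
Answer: -597801799048325/31 ≈ -1.9284e+13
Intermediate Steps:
K(I) = 5 + I/124 (K(I) = 5 - (I + I)/(549 - 797) = 5 - 2*I/(-248) = 5 - 2*I*(-1)/248 = 5 - (-1)*I/124 = 5 + I/124)
(-2155904 - 4442643)*(K(1092) + 2922437) = (-2155904 - 4442643)*((5 + (1/124)*1092) + 2922437) = -6598547*((5 + 273/31) + 2922437) = -6598547*(428/31 + 2922437) = -6598547*90595975/31 = -597801799048325/31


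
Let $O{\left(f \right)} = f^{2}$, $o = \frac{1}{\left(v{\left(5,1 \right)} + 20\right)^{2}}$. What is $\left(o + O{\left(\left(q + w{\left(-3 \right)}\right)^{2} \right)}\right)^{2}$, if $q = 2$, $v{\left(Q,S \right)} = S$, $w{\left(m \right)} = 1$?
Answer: $\frac{1276061284}{194481} \approx 6561.4$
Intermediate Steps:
$o = \frac{1}{441}$ ($o = \frac{1}{\left(1 + 20\right)^{2}} = \frac{1}{21^{2}} = \frac{1}{441} \approx 0.0022676$)
$\left(o + O{\left(\left(q + w{\left(-3 \right)}\right)^{2} \right)}\right)^{2} = \left(\frac{1}{441} + \left(\left(2 + 1\right)^{2}\right)^{2}\right)^{2} = \left(\frac{1}{441} + \left(3^{2}\right)^{2}\right)^{2} = \left(\frac{1}{441} + 9^{2}\right)^{2} = \left(\frac{1}{441} + 81\right)^{2} = \left(\frac{35722}{441}\right)^{2} = \frac{1276061284}{194481}$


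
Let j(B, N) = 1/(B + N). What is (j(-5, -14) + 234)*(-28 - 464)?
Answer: -2186940/19 ≈ -1.1510e+5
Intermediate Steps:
(j(-5, -14) + 234)*(-28 - 464) = (1/(-5 - 14) + 234)*(-28 - 464) = (1/(-19) + 234)*(-492) = (-1/19 + 234)*(-492) = (4445/19)*(-492) = -2186940/19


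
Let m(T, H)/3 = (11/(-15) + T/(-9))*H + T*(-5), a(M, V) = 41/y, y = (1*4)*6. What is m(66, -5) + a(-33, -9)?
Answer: -20815/24 ≈ -867.29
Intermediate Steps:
y = 24 (y = 4*6 = 24)
a(M, V) = 41/24
m(T, H) = -15*T + 3*H*(-11/15 - T/9) (m(T, H) = 3*((11/(-15) + T/(-9))*H + T*(-5)) = 3*((11*(-1/15) + T*(-⅑))*H - 5*T) = 3*((-11/15 - T/9)*H - 5*T) = 3*(H*(-11/15 - T/9) - 5*T) = 3*(-5*T + H*(-11/15 - T/9)) = -15*T + 3*H*(-11/15 - T/9))
m(66, -5) + a(-33, -9) = (-15*66 - 11/5*(-5) - ⅓*(-5)*66) + 41/24 = (-990 + 11 + 110) + 41/24 = -869 + 41/24 = -20815/24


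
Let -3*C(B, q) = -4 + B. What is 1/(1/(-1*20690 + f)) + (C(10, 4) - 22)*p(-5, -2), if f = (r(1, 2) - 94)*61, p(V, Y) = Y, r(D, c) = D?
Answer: -26315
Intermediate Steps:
C(B, q) = 4/3 - B/3 (C(B, q) = -(-4 + B)/3 = 4/3 - B/3)
f = -5673 (f = (1 - 94)*61 = -93*61 = -5673)
1/(1/(-1*20690 + f)) + (C(10, 4) - 22)*p(-5, -2) = 1/(1/(-1*20690 - 5673)) + ((4/3 - ⅓*10) - 22)*(-2) = 1/(1/(-20690 - 5673)) + ((4/3 - 10/3) - 22)*(-2) = 1/(1/(-26363)) + (-2 - 22)*(-2) = 1/(-1/26363) - 24*(-2) = -26363 + 48 = -26315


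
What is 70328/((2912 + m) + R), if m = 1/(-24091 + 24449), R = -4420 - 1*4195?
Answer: -25177424/2041673 ≈ -12.332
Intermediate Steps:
R = -8615 (R = -4420 - 4195 = -8615)
m = 1/358 ≈ 0.0027933
70328/((2912 + m) + R) = 70328/((2912 + 1/358) - 8615) = 70328/(1042497/358 - 8615) = 70328/(-2041673/358) = 70328*(-358/2041673) = -25177424/2041673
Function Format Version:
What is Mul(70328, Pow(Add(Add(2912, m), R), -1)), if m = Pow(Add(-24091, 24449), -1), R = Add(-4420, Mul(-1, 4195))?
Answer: Rational(-25177424, 2041673) ≈ -12.332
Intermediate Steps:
R = -8615 (R = Add(-4420, -4195) = -8615)
m = Rational(1, 358) (m = Pow(358, -1) = Rational(1, 358) ≈ 0.0027933)
Mul(70328, Pow(Add(Add(2912, m), R), -1)) = Mul(70328, Pow(Add(Add(2912, Rational(1, 358)), -8615), -1)) = Mul(70328, Pow(Add(Rational(1042497, 358), -8615), -1)) = Mul(70328, Pow(Rational(-2041673, 358), -1)) = Mul(70328, Rational(-358, 2041673)) = Rational(-25177424, 2041673)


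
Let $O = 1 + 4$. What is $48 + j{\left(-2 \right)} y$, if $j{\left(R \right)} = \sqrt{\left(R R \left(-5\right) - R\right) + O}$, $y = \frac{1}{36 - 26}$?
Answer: $48 + \frac{i \sqrt{13}}{10} \approx 48.0 + 0.36056 i$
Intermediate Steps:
$O = 5$
$y = \frac{1}{10} \approx 0.1$
$j{\left(R \right)} = \sqrt{5 - R - 5 R^{2}}$ ($j{\left(R \right)} = \sqrt{\left(R R \left(-5\right) - R\right) + 5} = \sqrt{\left(R^{2} \left(-5\right) - R\right) + 5} = \sqrt{\left(- 5 R^{2} - R\right) + 5} = \sqrt{\left(- R - 5 R^{2}\right) + 5} = \sqrt{5 - R - 5 R^{2}}$)
$48 + j{\left(-2 \right)} y = 48 + \sqrt{5 - -2 - 5 \left(-2\right)^{2}} \cdot \frac{1}{10} = 48 + \sqrt{5 + 2 - 20} \cdot \frac{1}{10} = 48 + \sqrt{-13} \cdot \frac{1}{10} = 48 + i \sqrt{13} \cdot \frac{1}{10} = 48 + \frac{i \sqrt{13}}{10}$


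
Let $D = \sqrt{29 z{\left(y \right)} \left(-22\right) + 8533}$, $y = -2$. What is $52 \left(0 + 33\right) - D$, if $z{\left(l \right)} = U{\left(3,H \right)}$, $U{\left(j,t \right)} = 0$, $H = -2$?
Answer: $1716 - \sqrt{8533} \approx 1623.6$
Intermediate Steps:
$z{\left(l \right)} = 0$
$D = \sqrt{8533}$ ($D = \sqrt{29 \cdot 0 \left(-22\right) + 8533} = \sqrt{0 \left(-22\right) + 8533} = \sqrt{0 + 8533} = \sqrt{8533} \approx 92.374$)
$52 \left(0 + 33\right) - D = 52 \left(0 + 33\right) - \sqrt{8533} = 52 \cdot 33 - \sqrt{8533} = 1716 - \sqrt{8533}$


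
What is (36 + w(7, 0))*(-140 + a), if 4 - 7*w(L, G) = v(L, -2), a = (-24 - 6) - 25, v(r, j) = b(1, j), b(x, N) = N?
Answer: -50310/7 ≈ -7187.1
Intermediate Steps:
v(r, j) = j
a = -55 (a = -30 - 25 = -55)
w(L, G) = 6/7 (w(L, G) = 4/7 - ⅐*(-2) = 4/7 + 2/7 = 6/7)
(36 + w(7, 0))*(-140 + a) = (36 + 6/7)*(-140 - 55) = (258/7)*(-195) = -50310/7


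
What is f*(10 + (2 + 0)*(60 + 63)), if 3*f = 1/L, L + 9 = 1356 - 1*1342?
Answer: 256/15 ≈ 17.067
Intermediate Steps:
L = 5 (L = -9 + (1356 - 1*1342) = -9 + (1356 - 1342) = -9 + 14 = 5)
f = 1/15 (f = (1/3)/5 = (1/3)*(1/5) = 1/15 ≈ 0.066667)
f*(10 + (2 + 0)*(60 + 63)) = (10 + (2 + 0)*(60 + 63))/15 = (10 + 2*123)/15 = (10 + 246)/15 = (1/15)*256 = 256/15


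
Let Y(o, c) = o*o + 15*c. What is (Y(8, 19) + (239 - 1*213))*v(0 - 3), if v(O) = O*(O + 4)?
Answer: -1125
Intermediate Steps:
Y(o, c) = o**2 + 15*c
v(O) = O*(4 + O)
(Y(8, 19) + (239 - 1*213))*v(0 - 3) = ((8**2 + 15*19) + (239 - 1*213))*((0 - 3)*(4 + (0 - 3))) = ((64 + 285) + (239 - 213))*(-3*(4 - 3)) = (349 + 26)*(-3*1) = 375*(-3) = -1125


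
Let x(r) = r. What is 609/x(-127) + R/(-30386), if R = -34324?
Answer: -7072963/1929511 ≈ -3.6657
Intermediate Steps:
609/x(-127) + R/(-30386) = 609/(-127) - 34324/(-30386) = 609*(-1/127) - 34324*(-1/30386) = -609/127 + 17162/15193 = -7072963/1929511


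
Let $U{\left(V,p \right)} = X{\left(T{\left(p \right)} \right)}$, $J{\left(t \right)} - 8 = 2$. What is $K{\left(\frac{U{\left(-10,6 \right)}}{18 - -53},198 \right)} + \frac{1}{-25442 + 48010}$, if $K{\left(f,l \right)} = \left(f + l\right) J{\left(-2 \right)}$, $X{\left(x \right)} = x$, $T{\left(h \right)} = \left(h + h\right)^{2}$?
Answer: $\frac{3205107431}{1602328} \approx 2000.3$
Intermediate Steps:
$T{\left(h \right)} = 4 h^{2}$ ($T{\left(h \right)} = \left(2 h\right)^{2} = 4 h^{2}$)
$J{\left(t \right)} = 10$ ($J{\left(t \right)} = 8 + 2 = 10$)
$U{\left(V,p \right)} = 4 p^{2}$
$K{\left(f,l \right)} = 10 f + 10 l$ ($K{\left(f,l \right)} = \left(f + l\right) 10 = 10 f + 10 l$)
$K{\left(\frac{U{\left(-10,6 \right)}}{18 - -53},198 \right)} + \frac{1}{-25442 + 48010} = \left(10 \frac{4 \cdot 6^{2}}{18 - -53} + 10 \cdot 198\right) + \frac{1}{-25442 + 48010} = \left(10 \frac{4 \cdot 36}{18 + 53} + 1980\right) + \frac{1}{22568} = \left(10 \cdot \frac{144}{71} + 1980\right) + \frac{1}{22568} = \left(\frac{1440}{71} + 1980\right) + \frac{1}{22568} = \frac{142020}{71} + \frac{1}{22568} = \frac{3205107431}{1602328}$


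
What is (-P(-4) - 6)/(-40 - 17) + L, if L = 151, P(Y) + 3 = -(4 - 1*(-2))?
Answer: 2868/19 ≈ 150.95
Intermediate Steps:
P(Y) = -9 (P(Y) = -3 - (4 - 1*(-2)) = -3 - (4 + 2) = -3 - 1*6 = -3 - 6 = -9)
(-P(-4) - 6)/(-40 - 17) + L = (-1*(-9) - 6)/(-40 - 17) + 151 = (9 - 6)/(-57) + 151 = -1/57*3 + 151 = -1/19 + 151 = 2868/19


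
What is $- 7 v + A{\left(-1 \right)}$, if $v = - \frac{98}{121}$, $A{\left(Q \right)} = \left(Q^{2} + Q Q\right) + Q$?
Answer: $\frac{807}{121} \approx 6.6694$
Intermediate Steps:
$A{\left(Q \right)} = Q + 2 Q^{2}$ ($A{\left(Q \right)} = \left(Q^{2} + Q^{2}\right) + Q = 2 Q^{2} + Q = Q + 2 Q^{2}$)
$v = - \frac{98}{121}$ ($v = \left(-98\right) \frac{1}{121} = - \frac{98}{121} \approx -0.80992$)
$- 7 v + A{\left(-1 \right)} = \left(-7\right) \left(- \frac{98}{121}\right) - \left(1 + 2 \left(-1\right)\right) = \frac{686}{121} - \left(1 - 2\right) = \frac{686}{121} - -1 = \frac{686}{121} + 1 = \frac{807}{121}$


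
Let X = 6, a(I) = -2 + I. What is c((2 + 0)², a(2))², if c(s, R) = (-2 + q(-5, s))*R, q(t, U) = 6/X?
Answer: 0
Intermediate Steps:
q(t, U) = 1 (q(t, U) = 6/6 = 6*(⅙) = 1)
c(s, R) = -R (c(s, R) = (-2 + 1)*R = -R)
c((2 + 0)², a(2))² = (-(-2 + 2))² = (-1*0)² = 0² = 0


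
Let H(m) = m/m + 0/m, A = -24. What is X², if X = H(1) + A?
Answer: 529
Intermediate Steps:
H(m) = 1 (H(m) = 1 + 0 = 1)
X = -23 (X = 1 - 24 = -23)
X² = (-23)² = 529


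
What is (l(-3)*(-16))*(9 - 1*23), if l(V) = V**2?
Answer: 2016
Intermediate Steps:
(l(-3)*(-16))*(9 - 1*23) = ((-3)**2*(-16))*(9 - 1*23) = (9*(-16))*(9 - 23) = -144*(-14) = 2016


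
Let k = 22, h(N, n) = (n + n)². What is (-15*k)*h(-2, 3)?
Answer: -11880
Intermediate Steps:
h(N, n) = 4*n² (h(N, n) = (2*n)² = 4*n²)
(-15*k)*h(-2, 3) = (-15*22)*(4*3²) = -1320*9 = -330*36 = -11880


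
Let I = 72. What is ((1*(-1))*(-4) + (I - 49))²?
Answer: 729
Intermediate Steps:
((1*(-1))*(-4) + (I - 49))² = ((1*(-1))*(-4) + (72 - 49))² = (-1*(-4) + 23)² = (4 + 23)² = 27² = 729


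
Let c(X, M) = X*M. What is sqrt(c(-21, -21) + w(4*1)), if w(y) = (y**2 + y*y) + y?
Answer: 3*sqrt(53) ≈ 21.840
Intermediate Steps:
c(X, M) = M*X
w(y) = y + 2*y**2 (w(y) = (y**2 + y**2) + y = 2*y**2 + y = y + 2*y**2)
sqrt(c(-21, -21) + w(4*1)) = sqrt(-21*(-21) + (4*1)*(1 + 2*(4*1))) = sqrt(441 + 4*(1 + 2*4)) = sqrt(441 + 4*(1 + 8)) = sqrt(441 + 4*9) = sqrt(441 + 36) = sqrt(477) = 3*sqrt(53)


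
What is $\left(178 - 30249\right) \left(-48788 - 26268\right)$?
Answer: $2257008976$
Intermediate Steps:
$\left(178 - 30249\right) \left(-48788 - 26268\right) = \left(-30071\right) \left(-75056\right) = 2257008976$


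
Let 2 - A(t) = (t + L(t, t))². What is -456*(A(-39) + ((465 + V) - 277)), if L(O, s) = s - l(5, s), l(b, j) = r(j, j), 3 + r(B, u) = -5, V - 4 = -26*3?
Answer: 2181504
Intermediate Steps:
V = -74 (V = 4 - 26*3 = 4 - 78 = -74)
r(B, u) = -8 (r(B, u) = -3 - 5 = -8)
l(b, j) = -8
L(O, s) = 8 + s (L(O, s) = s - 1*(-8) = s + 8 = 8 + s)
A(t) = 2 - (8 + 2*t)² (A(t) = 2 - (t + (8 + t))² = 2 - (8 + 2*t)²)
-456*(A(-39) + ((465 + V) - 277)) = -456*((2 - 4*(4 - 39)²) + ((465 - 74) - 277)) = -456*((2 - 4*(-35)²) + (391 - 277)) = -456*((2 - 4*1225) + 114) = -456*((2 - 4900) + 114) = -456*(-4898 + 114) = -456*(-4784) = 2181504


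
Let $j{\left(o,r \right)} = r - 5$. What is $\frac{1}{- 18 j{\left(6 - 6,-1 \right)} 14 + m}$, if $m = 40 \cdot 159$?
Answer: $\frac{1}{7872} \approx 0.00012703$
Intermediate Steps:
$m = 6360$
$j{\left(o,r \right)} = -5 + r$ ($j{\left(o,r \right)} = r - 5 = -5 + r$)
$\frac{1}{- 18 j{\left(6 - 6,-1 \right)} 14 + m} = \frac{1}{- 18 \left(-5 - 1\right) 14 + 6360} = \frac{1}{\left(-18\right) \left(-6\right) 14 + 6360} = \frac{1}{108 \cdot 14 + 6360} = \frac{1}{1512 + 6360} = \frac{1}{7872}$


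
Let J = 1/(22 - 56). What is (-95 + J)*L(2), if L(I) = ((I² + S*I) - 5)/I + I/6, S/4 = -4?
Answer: 104469/68 ≈ 1536.3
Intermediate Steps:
S = -16 (S = 4*(-4) = -16)
L(I) = I/6 + (-5 + I² - 16*I)/I (L(I) = ((I² - 16*I) - 5)/I + I/6 = (-5 + I² - 16*I)/I + I*(⅙) = (-5 + I² - 16*I)/I + I/6 = I/6 + (-5 + I² - 16*I)/I)
J = -1/34 (J = 1/(-34) = -1/34 ≈ -0.029412)
(-95 + J)*L(2) = (-95 - 1/34)*(-16 - 5/2 + (7/6)*2) = -3231*(-16 - 5*½ + 7/3)/34 = -3231*(-16 - 5/2 + 7/3)/34 = -3231/34*(-97/6) = 104469/68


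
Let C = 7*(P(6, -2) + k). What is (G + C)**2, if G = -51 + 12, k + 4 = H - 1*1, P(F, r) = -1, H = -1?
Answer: 7744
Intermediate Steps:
k = -6 (k = -4 + (-1 - 1*1) = -4 + (-1 - 1) = -4 - 2 = -6)
C = -49 (C = 7*(-1 - 6) = 7*(-7) = -49)
G = -39
(G + C)**2 = (-39 - 49)**2 = (-88)**2 = 7744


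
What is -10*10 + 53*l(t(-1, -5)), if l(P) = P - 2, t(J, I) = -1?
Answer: -259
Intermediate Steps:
l(P) = -2 + P
-10*10 + 53*l(t(-1, -5)) = -10*10 + 53*(-2 - 1) = -100 + 53*(-3) = -100 - 159 = -259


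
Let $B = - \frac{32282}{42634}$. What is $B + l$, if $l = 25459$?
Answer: $\frac{542693362}{21317} \approx 25458.0$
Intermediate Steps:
$B = - \frac{16141}{21317}$ ($B = \left(-32282\right) \frac{1}{42634} = - \frac{16141}{21317} \approx -0.75719$)
$B + l = - \frac{16141}{21317} + 25459 = \frac{542693362}{21317}$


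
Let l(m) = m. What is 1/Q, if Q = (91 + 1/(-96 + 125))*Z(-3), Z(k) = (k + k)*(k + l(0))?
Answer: 29/47520 ≈ 0.00061027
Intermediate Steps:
Z(k) = 2*k² (Z(k) = (k + k)*(k + 0) = (2*k)*k = 2*k²)
Q = 47520/29 (Q = (91 + 1/(-96 + 125))*(2*(-3)²) = (91 + 1/29)*(2*9) = (91 + 1/29)*18 = (2640/29)*18 = 47520/29 ≈ 1638.6)
1/Q = 1/(47520/29) = 29/47520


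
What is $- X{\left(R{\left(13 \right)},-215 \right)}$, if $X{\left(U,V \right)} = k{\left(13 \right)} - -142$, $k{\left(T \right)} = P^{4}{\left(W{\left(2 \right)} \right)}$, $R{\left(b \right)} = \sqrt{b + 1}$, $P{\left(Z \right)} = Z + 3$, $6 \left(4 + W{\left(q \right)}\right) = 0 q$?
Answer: $-143$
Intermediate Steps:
$W{\left(q \right)} = -4$ ($W{\left(q \right)} = -4 + \frac{0 q}{6} = -4 + \frac{1}{6} \cdot 0 = -4 + 0 = -4$)
$P{\left(Z \right)} = 3 + Z$
$R{\left(b \right)} = \sqrt{1 + b}$
$k{\left(T \right)} = 1$ ($k{\left(T \right)} = \left(3 - 4\right)^{4} = \left(-1\right)^{4} = 1$)
$X{\left(U,V \right)} = 143$ ($X{\left(U,V \right)} = 1 - -142 = 1 + 142 = 143$)
$- X{\left(R{\left(13 \right)},-215 \right)} = \left(-1\right) 143 = -143$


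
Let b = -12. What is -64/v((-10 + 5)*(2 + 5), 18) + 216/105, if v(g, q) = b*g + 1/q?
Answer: 504072/264635 ≈ 1.9048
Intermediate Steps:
v(g, q) = 1/q - 12*g (v(g, q) = -12*g + 1/q = 1/q - 12*g)
-64/v((-10 + 5)*(2 + 5), 18) + 216/105 = -64/(1/18 - 12*(-10 + 5)*(2 + 5)) + 216/105 = -64/(1/18 - (-60)*7) + 216*(1/105) = -64/(1/18 - 12*(-35)) + 72/35 = -64/(1/18 + 420) + 72/35 = -64/7561/18 + 72/35 = -64*18/7561 + 72/35 = -1152/7561 + 72/35 = 504072/264635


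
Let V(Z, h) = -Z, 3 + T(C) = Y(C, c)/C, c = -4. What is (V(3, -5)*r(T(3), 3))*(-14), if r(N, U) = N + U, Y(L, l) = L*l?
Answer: -168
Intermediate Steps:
T(C) = -7 (T(C) = -3 + (C*(-4))/C = -3 + (-4*C)/C = -3 - 4 = -7)
(V(3, -5)*r(T(3), 3))*(-14) = ((-1*3)*(-7 + 3))*(-14) = -3*(-4)*(-14) = 12*(-14) = -168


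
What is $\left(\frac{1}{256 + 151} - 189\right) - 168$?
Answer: $- \frac{145298}{407} \approx -357.0$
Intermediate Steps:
$\left(\frac{1}{256 + 151} - 189\right) - 168 = \left(\frac{1}{407} - 189\right) - 168 = - \frac{76922}{407} - 168 = - \frac{145298}{407}$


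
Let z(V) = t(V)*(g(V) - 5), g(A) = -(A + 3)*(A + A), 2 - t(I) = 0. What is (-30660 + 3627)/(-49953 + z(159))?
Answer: 27033/152995 ≈ 0.17669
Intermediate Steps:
t(I) = 2 (t(I) = 2 - 1*0 = 2 + 0 = 2)
g(A) = -2*A*(3 + A) (g(A) = -(3 + A)*2*A = -2*A*(3 + A))
z(V) = -10 - 4*V*(3 + V) (z(V) = 2*(-2*V*(3 + V) - 5) = 2*(-5 - 2*V*(3 + V)) = -10 - 4*V*(3 + V))
(-30660 + 3627)/(-49953 + z(159)) = (-30660 + 3627)/(-49953 + (-10 - 4*159*(3 + 159))) = -27033/(-49953 + (-10 - 4*159*162)) = -27033/(-49953 + (-10 - 103032)) = -27033/(-49953 - 103042) = -27033/(-152995) = -27033*(-1/152995) = 27033/152995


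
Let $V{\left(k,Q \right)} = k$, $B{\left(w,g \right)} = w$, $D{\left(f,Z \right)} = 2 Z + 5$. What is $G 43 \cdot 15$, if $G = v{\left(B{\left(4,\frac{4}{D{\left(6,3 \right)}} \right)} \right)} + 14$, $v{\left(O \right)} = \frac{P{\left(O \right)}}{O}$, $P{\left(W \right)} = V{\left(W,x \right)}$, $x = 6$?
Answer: $9675$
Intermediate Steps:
$D{\left(f,Z \right)} = 5 + 2 Z$
$P{\left(W \right)} = W$
$v{\left(O \right)} = 1$ ($v{\left(O \right)} = \frac{O}{O} = 1$)
$G = 15$ ($G = 1 + 14 = 15$)
$G 43 \cdot 15 = 15 \cdot 43 \cdot 15 = 645 \cdot 15 = 9675$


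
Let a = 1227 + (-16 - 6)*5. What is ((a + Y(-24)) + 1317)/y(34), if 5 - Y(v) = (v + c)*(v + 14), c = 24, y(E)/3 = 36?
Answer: 271/12 ≈ 22.583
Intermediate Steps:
y(E) = 108 (y(E) = 3*36 = 108)
a = 1117 (a = 1227 - 22*5 = 1227 - 110 = 1117)
Y(v) = 5 - (14 + v)*(24 + v) (Y(v) = 5 - (v + 24)*(v + 14) = 5 - (24 + v)*(14 + v) = 5 - (14 + v)*(24 + v))
((a + Y(-24)) + 1317)/y(34) = ((1117 + (-331 - 1*(-24)**2 - 38*(-24))) + 1317)/108 = ((1117 + (-331 - 1*576 + 912)) + 1317)*(1/108) = ((1117 + (-331 - 576 + 912)) + 1317)*(1/108) = ((1117 + 5) + 1317)*(1/108) = (1122 + 1317)*(1/108) = 2439*(1/108) = 271/12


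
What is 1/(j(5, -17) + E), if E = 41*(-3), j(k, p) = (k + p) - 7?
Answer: -1/142 ≈ -0.0070423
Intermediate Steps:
j(k, p) = -7 + k + p
E = -123
1/(j(5, -17) + E) = 1/((-7 + 5 - 17) - 123) = 1/(-19 - 123) = 1/(-142) = -1/142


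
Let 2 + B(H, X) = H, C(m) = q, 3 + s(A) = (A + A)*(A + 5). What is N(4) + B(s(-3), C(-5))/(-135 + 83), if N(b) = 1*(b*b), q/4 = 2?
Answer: 849/52 ≈ 16.327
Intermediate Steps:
q = 8 (q = 4*2 = 8)
s(A) = -3 + 2*A*(5 + A) (s(A) = -3 + (A + A)*(A + 5) = -3 + (2*A)*(5 + A) = -3 + 2*A*(5 + A))
C(m) = 8
N(b) = b² (N(b) = 1*b² = b²)
B(H, X) = -2 + H
N(4) + B(s(-3), C(-5))/(-135 + 83) = 4² + (-2 + (-3 + 2*(-3)² + 10*(-3)))/(-135 + 83) = 16 + (-2 + (-3 + 2*9 - 30))/(-52) = 16 + (-2 + (-3 + 18 - 30))*(-1/52) = 16 + (-2 - 15)*(-1/52) = 16 - 17*(-1/52) = 16 + 17/52 = 849/52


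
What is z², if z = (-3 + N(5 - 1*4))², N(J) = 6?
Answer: 81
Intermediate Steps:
z = 9 (z = (-3 + 6)² = 3² = 9)
z² = 9² = 81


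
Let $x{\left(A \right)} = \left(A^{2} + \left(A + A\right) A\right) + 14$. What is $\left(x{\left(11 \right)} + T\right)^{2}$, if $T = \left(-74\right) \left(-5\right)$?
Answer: $558009$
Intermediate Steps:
$x{\left(A \right)} = 14 + 3 A^{2}$ ($x{\left(A \right)} = \left(A^{2} + 2 A A\right) + 14 = \left(A^{2} + 2 A^{2}\right) + 14 = 3 A^{2} + 14 = 14 + 3 A^{2}$)
$T = 370$
$\left(x{\left(11 \right)} + T\right)^{2} = \left(\left(14 + 3 \cdot 11^{2}\right) + 370\right)^{2} = \left(\left(14 + 3 \cdot 121\right) + 370\right)^{2} = \left(\left(14 + 363\right) + 370\right)^{2} = \left(377 + 370\right)^{2} = 747^{2} = 558009$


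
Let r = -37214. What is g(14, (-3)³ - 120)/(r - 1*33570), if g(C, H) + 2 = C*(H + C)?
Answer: 233/8848 ≈ 0.026334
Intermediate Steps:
g(C, H) = -2 + C*(C + H) (g(C, H) = -2 + C*(H + C) = -2 + C*(C + H))
g(14, (-3)³ - 120)/(r - 1*33570) = (-2 + 14² + 14*((-3)³ - 120))/(-37214 - 1*33570) = (-2 + 196 + 14*(-27 - 120))/(-37214 - 33570) = (-2 + 196 + 14*(-147))/(-70784) = (-2 + 196 - 2058)*(-1/70784) = -1864*(-1/70784) = 233/8848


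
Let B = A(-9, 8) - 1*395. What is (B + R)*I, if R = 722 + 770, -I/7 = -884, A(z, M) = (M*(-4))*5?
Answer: 5798156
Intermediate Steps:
A(z, M) = -20*M (A(z, M) = -4*M*5 = -20*M)
B = -555 (B = -20*8 - 1*395 = -160 - 395 = -555)
I = 6188 (I = -7*(-884) = 6188)
R = 1492
(B + R)*I = (-555 + 1492)*6188 = 937*6188 = 5798156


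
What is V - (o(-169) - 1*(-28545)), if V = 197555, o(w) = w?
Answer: 169179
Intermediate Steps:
V - (o(-169) - 1*(-28545)) = 197555 - (-169 - 1*(-28545)) = 197555 - (-169 + 28545) = 197555 - 1*28376 = 197555 - 28376 = 169179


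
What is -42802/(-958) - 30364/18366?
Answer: 189253205/4398657 ≈ 43.025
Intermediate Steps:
-42802/(-958) - 30364/18366 = -42802*(-1/958) - 30364*1/18366 = 21401/479 - 15182/9183 = 189253205/4398657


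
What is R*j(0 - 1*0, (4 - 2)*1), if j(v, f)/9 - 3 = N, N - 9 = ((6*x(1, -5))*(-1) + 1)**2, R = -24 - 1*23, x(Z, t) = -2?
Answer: -76563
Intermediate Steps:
R = -47 (R = -24 - 23 = -47)
N = 178 (N = 9 + ((6*(-2))*(-1) + 1)**2 = 9 + (-12*(-1) + 1)**2 = 9 + (12 + 1)**2 = 9 + 13**2 = 9 + 169 = 178)
j(v, f) = 1629 (j(v, f) = 27 + 9*178 = 27 + 1602 = 1629)
R*j(0 - 1*0, (4 - 2)*1) = -47*1629 = -76563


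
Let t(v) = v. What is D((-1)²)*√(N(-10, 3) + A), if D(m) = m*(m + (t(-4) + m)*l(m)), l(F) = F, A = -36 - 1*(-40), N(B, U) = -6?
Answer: -2*I*√2 ≈ -2.8284*I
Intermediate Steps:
A = 4 (A = -36 + 40 = 4)
D(m) = m*(m + m*(-4 + m)) (D(m) = m*(m + (-4 + m)*m) = m*(m + m*(-4 + m)))
D((-1)²)*√(N(-10, 3) + A) = (((-1)²)²*(-3 + (-1)²))*√(-6 + 4) = (1²*(-3 + 1))*√(-2) = (1*(-2))*(I*√2) = -2*I*√2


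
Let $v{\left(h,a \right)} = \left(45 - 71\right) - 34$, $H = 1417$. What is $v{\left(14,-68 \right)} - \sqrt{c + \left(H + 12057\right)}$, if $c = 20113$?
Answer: $-60 - \sqrt{33587} \approx -243.27$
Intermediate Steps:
$v{\left(h,a \right)} = -60$ ($v{\left(h,a \right)} = -26 - 34 = -60$)
$v{\left(14,-68 \right)} - \sqrt{c + \left(H + 12057\right)} = -60 - \sqrt{20113 + \left(1417 + 12057\right)} = -60 - \sqrt{20113 + 13474} = -60 - \sqrt{33587}$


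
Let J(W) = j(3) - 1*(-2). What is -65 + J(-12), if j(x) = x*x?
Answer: -54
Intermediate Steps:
j(x) = x²
J(W) = 11 (J(W) = 3² - 1*(-2) = 9 + 2 = 11)
-65 + J(-12) = -65 + 11 = -54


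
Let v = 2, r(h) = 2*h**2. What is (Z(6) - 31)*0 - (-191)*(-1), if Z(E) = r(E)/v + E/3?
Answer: -191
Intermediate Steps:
Z(E) = E**2 + E/3 (Z(E) = (2*E**2)/2 + E/3 = (2*E**2)*(1/2) + E*(1/3) = E**2 + E/3)
(Z(6) - 31)*0 - (-191)*(-1) = (6*(1/3 + 6) - 31)*0 - (-191)*(-1) = (6*(19/3) - 31)*0 - 1*191 = (38 - 31)*0 - 191 = 7*0 - 191 = 0 - 191 = -191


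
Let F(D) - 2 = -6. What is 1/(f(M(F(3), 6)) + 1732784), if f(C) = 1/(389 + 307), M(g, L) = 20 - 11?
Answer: 696/1206017665 ≈ 5.7711e-7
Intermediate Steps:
F(D) = -4 (F(D) = 2 - 6 = -4)
M(g, L) = 9
f(C) = 1/696
1/(f(M(F(3), 6)) + 1732784) = 1/(1/696 + 1732784) = 1/(1206017665/696) = 696/1206017665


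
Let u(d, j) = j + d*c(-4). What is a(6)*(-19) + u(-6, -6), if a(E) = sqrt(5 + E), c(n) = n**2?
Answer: -102 - 19*sqrt(11) ≈ -165.02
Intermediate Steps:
u(d, j) = j + 16*d (u(d, j) = j + d*(-4)**2 = j + d*16 = j + 16*d)
a(6)*(-19) + u(-6, -6) = sqrt(5 + 6)*(-19) + (-6 + 16*(-6)) = sqrt(11)*(-19) + (-6 - 96) = -19*sqrt(11) - 102 = -102 - 19*sqrt(11)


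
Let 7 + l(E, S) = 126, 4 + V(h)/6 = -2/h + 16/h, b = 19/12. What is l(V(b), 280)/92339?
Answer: 119/92339 ≈ 0.0012887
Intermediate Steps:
b = 19/12 (b = 19*(1/12) = 19/12 ≈ 1.5833)
V(h) = -24 + 84/h (V(h) = -24 + 6*(-2/h + 16/h) = -24 + 6*(14/h) = -24 + 84/h)
l(E, S) = 119 (l(E, S) = -7 + 126 = 119)
l(V(b), 280)/92339 = 119/92339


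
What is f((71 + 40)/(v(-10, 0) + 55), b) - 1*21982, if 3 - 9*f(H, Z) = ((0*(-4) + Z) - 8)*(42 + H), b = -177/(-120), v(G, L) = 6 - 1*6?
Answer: -144868373/6600 ≈ -21950.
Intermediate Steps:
v(G, L) = 0 (v(G, L) = 6 - 6 = 0)
b = 59/40 (b = -177*(-1/120) = 59/40 ≈ 1.4750)
f(H, Z) = ⅓ - (-8 + Z)*(42 + H)/9 (f(H, Z) = ⅓ - ((0*(-4) + Z) - 8)*(42 + H)/9 = ⅓ - ((0 + Z) - 8)*(42 + H)/9 = ⅓ - (Z - 8)*(42 + H)/9 = ⅓ - (-8 + Z)*(42 + H)/9)
f((71 + 40)/(v(-10, 0) + 55), b) - 1*21982 = (113/3 - 14/3*59/40 + 8*((71 + 40)/(0 + 55))/9 - ⅑*(71 + 40)/(0 + 55)*59/40) - 1*21982 = (113/3 - 413/60 + 8*(111/55)/9 - ⅑*111/55*59/40) - 21982 = (113/3 - 413/60 + 8*(111*(1/55))/9 - ⅑*111*(1/55)*59/40) - 21982 = (113/3 - 413/60 + (8/9)*(111/55) - ⅑*111/55*59/40) - 21982 = (113/3 - 413/60 + 296/165 - 2183/6600) - 21982 = 212827/6600 - 21982 = -144868373/6600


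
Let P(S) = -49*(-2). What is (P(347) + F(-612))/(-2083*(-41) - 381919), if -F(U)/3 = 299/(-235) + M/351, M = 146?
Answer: -2765149/8152707420 ≈ -0.00033917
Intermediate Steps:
F(U) = 70639/27495 (F(U) = -3*(299/(-235) + 146/351) = -3*(299*(-1/235) + 146*(1/351)) = -3*(-299/235 + 146/351) = -3*(-70639/82485) = 70639/27495)
P(S) = 98
(P(347) + F(-612))/(-2083*(-41) - 381919) = (98 + 70639/27495)/(-2083*(-41) - 381919) = 2765149/(27495*(85403 - 381919)) = (2765149/27495)/(-296516) = (2765149/27495)*(-1/296516) = -2765149/8152707420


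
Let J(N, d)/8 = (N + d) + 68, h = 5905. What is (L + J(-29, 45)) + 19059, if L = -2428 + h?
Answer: 23208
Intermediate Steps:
L = 3477 (L = -2428 + 5905 = 3477)
J(N, d) = 544 + 8*N + 8*d (J(N, d) = 8*((N + d) + 68) = 8*(68 + N + d) = 544 + 8*N + 8*d)
(L + J(-29, 45)) + 19059 = (3477 + (544 + 8*(-29) + 8*45)) + 19059 = (3477 + (544 - 232 + 360)) + 19059 = (3477 + 672) + 19059 = 4149 + 19059 = 23208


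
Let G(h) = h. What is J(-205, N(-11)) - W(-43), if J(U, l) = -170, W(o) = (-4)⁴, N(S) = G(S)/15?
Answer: -426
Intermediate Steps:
N(S) = S/15
W(o) = 256
J(-205, N(-11)) - W(-43) = -170 - 1*256 = -170 - 256 = -426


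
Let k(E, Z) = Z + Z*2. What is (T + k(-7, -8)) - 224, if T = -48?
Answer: -296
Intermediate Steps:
k(E, Z) = 3*Z (k(E, Z) = Z + 2*Z = 3*Z)
(T + k(-7, -8)) - 224 = (-48 + 3*(-8)) - 224 = (-48 - 24) - 224 = -72 - 224 = -296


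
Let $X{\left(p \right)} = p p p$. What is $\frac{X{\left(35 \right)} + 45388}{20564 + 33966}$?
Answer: $\frac{12609}{7790} \approx 1.6186$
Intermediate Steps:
$X{\left(p \right)} = p^{3}$ ($X{\left(p \right)} = p^{2} p = p^{3}$)
$\frac{X{\left(35 \right)} + 45388}{20564 + 33966} = \frac{35^{3} + 45388}{20564 + 33966} = \frac{42875 + 45388}{54530} = 88263 \cdot \frac{1}{54530} = \frac{12609}{7790}$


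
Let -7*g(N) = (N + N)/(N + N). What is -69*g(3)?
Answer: 69/7 ≈ 9.8571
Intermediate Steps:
g(N) = -⅐ (g(N) = -(N + N)/(7*(N + N)) = -2*N/(7*(2*N)) = -2*N*1/(2*N)/7 = -⅐*1 = -⅐)
-69*g(3) = -69*(-⅐) = 69/7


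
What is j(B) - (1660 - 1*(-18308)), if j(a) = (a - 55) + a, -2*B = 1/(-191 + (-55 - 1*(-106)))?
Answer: -2803219/140 ≈ -20023.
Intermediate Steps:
B = 1/280 (B = -1/(2*(-191 + (-55 - 1*(-106)))) = -1/(2*(-191 + (-55 + 106))) = -1/(2*(-191 + 51)) = -½/(-140) = -½*(-1/140) = 1/280 ≈ 0.0035714)
j(a) = -55 + 2*a (j(a) = (-55 + a) + a = -55 + 2*a)
j(B) - (1660 - 1*(-18308)) = (-55 + 2*(1/280)) - (1660 - 1*(-18308)) = (-55 + 1/140) - (1660 + 18308) = -7699/140 - 1*19968 = -7699/140 - 19968 = -2803219/140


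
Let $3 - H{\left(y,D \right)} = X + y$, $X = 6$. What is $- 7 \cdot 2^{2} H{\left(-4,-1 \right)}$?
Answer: $-28$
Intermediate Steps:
$H{\left(y,D \right)} = -3 - y$ ($H{\left(y,D \right)} = 3 - \left(6 + y\right) = -3 - y$)
$- 7 \cdot 2^{2} H{\left(-4,-1 \right)} = - 7 \cdot 2^{2} \left(-3 - -4\right) = \left(-7\right) 4 \left(-3 + 4\right) = \left(-28\right) 1 = -28$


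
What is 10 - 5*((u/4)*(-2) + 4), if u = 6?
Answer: 5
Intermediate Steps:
10 - 5*((u/4)*(-2) + 4) = 10 - 5*((6/4)*(-2) + 4) = 10 - 5*((6*(¼))*(-2) + 4) = 10 - 5*((3/2)*(-2) + 4) = 10 - 5*(-3 + 4) = 10 - 5*1 = 10 - 5 = 5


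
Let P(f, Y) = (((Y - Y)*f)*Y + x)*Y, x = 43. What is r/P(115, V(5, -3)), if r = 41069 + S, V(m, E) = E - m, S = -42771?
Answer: 851/172 ≈ 4.9477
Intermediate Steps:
P(f, Y) = 43*Y (P(f, Y) = (((Y - Y)*f)*Y + 43)*Y = ((0*f)*Y + 43)*Y = (0*Y + 43)*Y = (0 + 43)*Y = 43*Y)
r = -1702 (r = 41069 - 42771 = -1702)
r/P(115, V(5, -3)) = -1702*1/(43*(-3 - 1*5)) = -1702*1/(43*(-3 - 5)) = -1702/(43*(-8)) = -1702/(-344) = -1702*(-1/344) = 851/172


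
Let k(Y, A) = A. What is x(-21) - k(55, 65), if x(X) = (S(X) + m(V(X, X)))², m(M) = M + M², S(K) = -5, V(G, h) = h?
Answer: 172160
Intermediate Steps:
x(X) = (-5 + X*(1 + X))²
x(-21) - k(55, 65) = (-5 - 21*(1 - 21))² - 1*65 = (-5 - 21*(-20))² - 65 = (-5 + 420)² - 65 = 415² - 65 = 172225 - 65 = 172160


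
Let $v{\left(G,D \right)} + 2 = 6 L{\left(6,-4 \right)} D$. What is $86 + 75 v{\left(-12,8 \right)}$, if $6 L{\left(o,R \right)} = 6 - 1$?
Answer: $2936$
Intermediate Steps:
$L{\left(o,R \right)} = \frac{5}{6}$ ($L{\left(o,R \right)} = \frac{6 - 1}{6} = \frac{1}{6} \cdot 5 = \frac{5}{6}$)
$v{\left(G,D \right)} = -2 + 5 D$ ($v{\left(G,D \right)} = -2 + 6 \cdot \frac{5}{6} D = -2 + 5 D$)
$86 + 75 v{\left(-12,8 \right)} = 86 + 75 \left(-2 + 5 \cdot 8\right) = 86 + 75 \left(-2 + 40\right) = 86 + 75 \cdot 38 = 86 + 2850 = 2936$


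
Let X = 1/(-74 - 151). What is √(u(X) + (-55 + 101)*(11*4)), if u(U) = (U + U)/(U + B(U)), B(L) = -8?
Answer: √6565052026/1801 ≈ 44.989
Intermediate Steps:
X = -1/225 (X = 1/(-225) = -1/225 ≈ -0.0044444)
u(U) = 2*U/(-8 + U) (u(U) = (U + U)/(U - 8) = (2*U)/(-8 + U) = 2*U/(-8 + U))
√(u(X) + (-55 + 101)*(11*4)) = √(2*(-1/225)/(-8 - 1/225) + (-55 + 101)*(11*4)) = √(2*(-1/225)/(-1801/225) + 46*44) = √(2*(-1/225)*(-225/1801) + 2024) = √(2/1801 + 2024) = √(3645226/1801) = √6565052026/1801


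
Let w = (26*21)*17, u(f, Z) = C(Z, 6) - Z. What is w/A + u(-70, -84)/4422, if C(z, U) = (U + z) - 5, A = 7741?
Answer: 41052745/34230702 ≈ 1.1993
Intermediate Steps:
C(z, U) = -5 + U + z
u(f, Z) = 1 (u(f, Z) = (-5 + 6 + Z) - Z = (1 + Z) - Z = 1)
w = 9282 (w = 546*17 = 9282)
w/A + u(-70, -84)/4422 = 9282/7741 + 1/4422 = 41052745/34230702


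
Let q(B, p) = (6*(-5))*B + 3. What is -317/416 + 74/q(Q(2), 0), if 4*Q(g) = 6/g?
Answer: -5687/1248 ≈ -4.5569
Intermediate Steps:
Q(g) = 3/(2*g) (Q(g) = (6/g)/4 = 3/(2*g))
q(B, p) = 3 - 30*B (q(B, p) = -30*B + 3 = 3 - 30*B)
-317/416 + 74/q(Q(2), 0) = -317/416 + 74/(3 - 45/2) = -317/416 + 74/(-39/2) = -317/416 + 74*(-2/39) = -317/416 - 148/39 = -5687/1248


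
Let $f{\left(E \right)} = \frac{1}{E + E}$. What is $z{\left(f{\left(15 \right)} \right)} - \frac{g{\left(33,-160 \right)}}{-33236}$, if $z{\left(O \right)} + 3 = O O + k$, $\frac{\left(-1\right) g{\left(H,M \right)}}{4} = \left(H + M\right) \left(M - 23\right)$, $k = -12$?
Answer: $- \frac{133080091}{7478100} \approx -17.796$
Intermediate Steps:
$g{\left(H,M \right)} = - 4 \left(-23 + M\right) \left(H + M\right)$ ($g{\left(H,M \right)} = - 4 \left(H + M\right) \left(M - 23\right) = - 4 \left(H + M\right) \left(-23 + M\right) = - 4 \left(-23 + M\right) \left(H + M\right)$)
$f{\left(E \right)} = \frac{1}{2 E}$
$z{\left(O \right)} = -15 + O^{2}$ ($z{\left(O \right)} = -3 + \left(O O - 12\right) = -3 + \left(O^{2} - 12\right) = -3 + \left(-12 + O^{2}\right) = -15 + O^{2}$)
$z{\left(f{\left(15 \right)} \right)} - \frac{g{\left(33,-160 \right)}}{-33236} = \left(-15 + \left(\frac{1}{2 \cdot 15}\right)^{2}\right) - \frac{- 4 \left(-160\right)^{2} + 92 \cdot 33 + 92 \left(-160\right) - 132 \left(-160\right)}{-33236} = \left(-15 + \left(\frac{1}{2} \cdot \frac{1}{15}\right)^{2}\right) - \left(\left(-4\right) 25600 + 3036 - 14720 + 21120\right) \left(- \frac{1}{33236}\right) = \left(-15 + \left(\frac{1}{30}\right)^{2}\right) - \left(-102400 + 3036 - 14720 + 21120\right) \left(- \frac{1}{33236}\right) = \left(-15 + \frac{1}{900}\right) - \left(-92964\right) \left(- \frac{1}{33236}\right) = - \frac{13499}{900} - \frac{23241}{8309} = - \frac{133080091}{7478100}$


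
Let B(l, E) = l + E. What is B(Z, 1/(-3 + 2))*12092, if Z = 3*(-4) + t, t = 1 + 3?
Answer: -108828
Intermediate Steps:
t = 4
Z = -8 (Z = 3*(-4) + 4 = -12 + 4 = -8)
B(l, E) = E + l
B(Z, 1/(-3 + 2))*12092 = (1/(-3 + 2) - 8)*12092 = (1/(-1) - 8)*12092 = (-1 - 8)*12092 = -9*12092 = -108828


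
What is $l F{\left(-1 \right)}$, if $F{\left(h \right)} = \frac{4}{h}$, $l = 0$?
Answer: $0$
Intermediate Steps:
$l F{\left(-1 \right)} = 0 \frac{4}{-1} = 0 \cdot 4 \left(-1\right) = 0 \left(-4\right) = 0$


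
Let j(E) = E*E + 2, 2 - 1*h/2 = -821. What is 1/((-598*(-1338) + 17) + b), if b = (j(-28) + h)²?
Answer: 1/6714765 ≈ 1.4893e-7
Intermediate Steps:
h = 1646 (h = 4 - 2*(-821) = 4 + 1642 = 1646)
j(E) = 2 + E² (j(E) = E² + 2 = 2 + E²)
b = 5914624 (b = ((2 + (-28)²) + 1646)² = ((2 + 784) + 1646)² = (786 + 1646)² = 2432² = 5914624)
1/((-598*(-1338) + 17) + b) = 1/((-598*(-1338) + 17) + 5914624) = 1/((800124 + 17) + 5914624) = 1/(800141 + 5914624) = 1/6714765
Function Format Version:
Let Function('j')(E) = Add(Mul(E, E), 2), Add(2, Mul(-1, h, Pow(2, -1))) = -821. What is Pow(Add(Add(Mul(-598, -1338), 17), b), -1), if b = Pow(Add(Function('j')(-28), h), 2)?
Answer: Rational(1, 6714765) ≈ 1.4893e-7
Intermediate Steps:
h = 1646 (h = Add(4, Mul(-2, -821)) = Add(4, 1642) = 1646)
Function('j')(E) = Add(2, Pow(E, 2)) (Function('j')(E) = Add(Pow(E, 2), 2) = Add(2, Pow(E, 2)))
b = 5914624 (b = Pow(Add(Add(2, Pow(-28, 2)), 1646), 2) = Pow(Add(Add(2, 784), 1646), 2) = Pow(Add(786, 1646), 2) = Pow(2432, 2) = 5914624)
Pow(Add(Add(Mul(-598, -1338), 17), b), -1) = Pow(Add(Add(Mul(-598, -1338), 17), 5914624), -1) = Pow(Add(Add(800124, 17), 5914624), -1) = Pow(Add(800141, 5914624), -1) = Pow(6714765, -1) = Rational(1, 6714765)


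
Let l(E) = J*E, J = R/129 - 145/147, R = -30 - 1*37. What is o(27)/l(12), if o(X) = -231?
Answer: 486717/38072 ≈ 12.784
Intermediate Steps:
R = -67 (R = -30 - 37 = -67)
J = -9518/6321 (J = -67/129 - 145/147 = -9518/6321 ≈ -1.5058)
l(E) = -9518*E/6321
o(27)/l(12) = -231/((-9518/6321*12)) = -231/(-38072/2107) = -231*(-2107/38072) = 486717/38072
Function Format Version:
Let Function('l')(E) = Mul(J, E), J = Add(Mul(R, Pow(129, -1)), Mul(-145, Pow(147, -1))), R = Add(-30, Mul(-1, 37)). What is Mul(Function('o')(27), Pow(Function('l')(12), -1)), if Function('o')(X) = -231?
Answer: Rational(486717, 38072) ≈ 12.784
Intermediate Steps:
R = -67 (R = Add(-30, -37) = -67)
J = Rational(-9518, 6321) (J = Add(Mul(-67, Pow(129, -1)), Mul(-145, Pow(147, -1))) = Add(Mul(-67, Rational(1, 129)), Mul(-145, Rational(1, 147))) = Add(Rational(-67, 129), Rational(-145, 147)) = Rational(-9518, 6321) ≈ -1.5058)
Function('l')(E) = Mul(Rational(-9518, 6321), E)
Mul(Function('o')(27), Pow(Function('l')(12), -1)) = Mul(-231, Pow(Mul(Rational(-9518, 6321), 12), -1)) = Mul(-231, Pow(Rational(-38072, 2107), -1)) = Mul(-231, Rational(-2107, 38072)) = Rational(486717, 38072)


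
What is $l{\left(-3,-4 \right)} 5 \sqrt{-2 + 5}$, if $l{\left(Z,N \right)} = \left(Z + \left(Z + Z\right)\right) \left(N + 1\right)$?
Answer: $135 \sqrt{3} \approx 233.83$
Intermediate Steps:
$l{\left(Z,N \right)} = 3 Z \left(1 + N\right)$ ($l{\left(Z,N \right)} = \left(Z + 2 Z\right) \left(1 + N\right) = 3 Z \left(1 + N\right)$)
$l{\left(-3,-4 \right)} 5 \sqrt{-2 + 5} = 3 \left(-3\right) \left(1 - 4\right) 5 \sqrt{-2 + 5} = 3 \left(-3\right) \left(-3\right) 5 \sqrt{3} = 27 \cdot 5 \sqrt{3} = 135 \sqrt{3}$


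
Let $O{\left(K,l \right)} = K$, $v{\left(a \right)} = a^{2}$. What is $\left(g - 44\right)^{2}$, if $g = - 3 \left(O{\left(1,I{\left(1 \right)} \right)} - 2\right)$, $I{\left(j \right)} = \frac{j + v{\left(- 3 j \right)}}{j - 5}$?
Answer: $1681$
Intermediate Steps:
$I{\left(j \right)} = \frac{j + 9 j^{2}}{-5 + j}$ ($I{\left(j \right)} = \frac{j + \left(- 3 j\right)^{2}}{j - 5} = \frac{j + 9 j^{2}}{-5 + j}$)
$g = 3$ ($g = - 3 \left(1 - 2\right) = \left(-3\right) \left(-1\right) = 3$)
$\left(g - 44\right)^{2} = \left(3 - 44\right)^{2} = \left(-41\right)^{2} = 1681$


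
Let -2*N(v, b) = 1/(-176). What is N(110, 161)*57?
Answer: 57/352 ≈ 0.16193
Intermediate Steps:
N(v, b) = 1/352 (N(v, b) = -1/2/(-176) = -1/2*(-1/176) = 1/352)
N(110, 161)*57 = (1/352)*57 = 57/352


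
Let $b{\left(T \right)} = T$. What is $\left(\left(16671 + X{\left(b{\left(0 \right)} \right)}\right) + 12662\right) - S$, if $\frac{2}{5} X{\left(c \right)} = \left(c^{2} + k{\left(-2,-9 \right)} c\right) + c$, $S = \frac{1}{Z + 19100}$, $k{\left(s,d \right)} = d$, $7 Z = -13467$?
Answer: $\frac{3526794582}{120233} \approx 29333.0$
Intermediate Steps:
$Z = - \frac{13467}{7}$ ($Z = \frac{1}{7} \left(-13467\right) = - \frac{13467}{7} \approx -1923.9$)
$S = \frac{7}{120233}$ ($S = \frac{1}{- \frac{13467}{7} + 19100} = \frac{1}{\frac{120233}{7}} = \frac{7}{120233} \approx 5.822 \cdot 10^{-5}$)
$X{\left(c \right)} = - 20 c + \frac{5 c^{2}}{2}$ ($X{\left(c \right)} = \frac{5 \left(\left(c^{2} - 9 c\right) + c\right)}{2} = \frac{5 \left(c^{2} - 8 c\right)}{2} = - 20 c + \frac{5 c^{2}}{2}$)
$\left(\left(16671 + X{\left(b{\left(0 \right)} \right)}\right) + 12662\right) - S = \left(\left(16671 + \frac{5}{2} \cdot 0 \left(-8 + 0\right)\right) + 12662\right) - \frac{7}{120233} = \left(\left(16671 + \frac{5}{2} \cdot 0 \left(-8\right)\right) + 12662\right) - \frac{7}{120233} = \left(\left(16671 + 0\right) + 12662\right) - \frac{7}{120233} = \left(16671 + 12662\right) - \frac{7}{120233} = 29333 - \frac{7}{120233} = \frac{3526794582}{120233}$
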